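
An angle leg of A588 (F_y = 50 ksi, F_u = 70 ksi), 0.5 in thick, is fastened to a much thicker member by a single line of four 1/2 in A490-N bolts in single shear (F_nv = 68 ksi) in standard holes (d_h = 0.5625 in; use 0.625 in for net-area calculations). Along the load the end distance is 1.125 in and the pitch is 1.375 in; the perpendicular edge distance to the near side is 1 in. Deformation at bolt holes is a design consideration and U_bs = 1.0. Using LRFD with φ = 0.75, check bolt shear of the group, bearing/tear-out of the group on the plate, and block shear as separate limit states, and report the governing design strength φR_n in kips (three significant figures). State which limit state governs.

Bolt shear: A_b = π·0.5²/4 = 0.1963 in²; R_n = 68 × 0.1963 × 4 × 1 = 53.41 kips → 0.75 × 53.41 = 40.1 kips.
Bearing: edge l_c = 0.8438, r_n = 35.44 kips; interior l_c = 0.8125, r_n = 34.12 kips; R_n = 35.44 + 3·34.12 = 137.8 kips → 103 kips.
Block shear: A_gv = 2.625, A_nv = 1.531, A_nt = 0.3438 in²; R_n = min(0.6F_uA_nv, 0.6F_yA_gv) + U_bs·F_u·A_nt = 88.38 kips → 66.3 kips.
Bolt shear governs: 40.1 kips.

40.1 kips (bolt shear governs)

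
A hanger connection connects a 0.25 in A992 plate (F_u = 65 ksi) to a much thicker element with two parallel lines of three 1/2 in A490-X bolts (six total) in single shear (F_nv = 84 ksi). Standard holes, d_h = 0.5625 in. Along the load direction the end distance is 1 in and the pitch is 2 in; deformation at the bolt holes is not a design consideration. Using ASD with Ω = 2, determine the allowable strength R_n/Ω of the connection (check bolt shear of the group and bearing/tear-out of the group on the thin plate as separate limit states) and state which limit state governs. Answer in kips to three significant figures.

Bolt shear: A_b = π·0.5²/4 = 0.1963 in²; R_n = 84 × 0.1963 × 6 × 1 = 98.96 kips → 98.96 / 2 = 49.5 kips.
Bearing (1.5 l_c t F_u ≤ 3.0 d t F_u): upper limit = 3.0·0.5·0.25·65 = 24.38 kips.
  Edge l_c = 1 − 0.5625/2 = 0.7188 → r_n = 17.52 kips; interior l_c = 2 − 0.5625 = 1.438 → r_n = 24.38 kips.
  R_n,bearing = 2·17.52 + 4·24.38 = 132.5 kips → 132.5 / 2 = 66.3 kips.
Bolt shear governs: 49.5 kips.

49.5 kips (bolt shear governs)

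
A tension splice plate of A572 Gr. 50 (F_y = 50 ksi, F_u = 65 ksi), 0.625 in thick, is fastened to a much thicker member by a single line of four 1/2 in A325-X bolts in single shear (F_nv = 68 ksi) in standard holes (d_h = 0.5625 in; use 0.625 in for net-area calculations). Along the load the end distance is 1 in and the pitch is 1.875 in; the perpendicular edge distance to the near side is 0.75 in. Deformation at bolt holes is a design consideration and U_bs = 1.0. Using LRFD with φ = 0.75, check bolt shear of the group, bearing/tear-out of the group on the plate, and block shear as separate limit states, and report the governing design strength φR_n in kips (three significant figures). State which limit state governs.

Bolt shear: A_b = π·0.5²/4 = 0.1963 in²; R_n = 68 × 0.1963 × 4 × 1 = 53.41 kips → 0.75 × 53.41 = 40.1 kips.
Bearing: edge l_c = 0.7188, r_n = 35.04 kips; interior l_c = 1.312, r_n = 48.75 kips; R_n = 35.04 + 3·48.75 = 181.3 kips → 136 kips.
Block shear: A_gv = 4.141, A_nv = 2.773, A_nt = 0.2734 in²; R_n = min(0.6F_uA_nv, 0.6F_yA_gv) + U_bs·F_u·A_nt = 125.9 kips → 94.5 kips.
Bolt shear governs: 40.1 kips.

40.1 kips (bolt shear governs)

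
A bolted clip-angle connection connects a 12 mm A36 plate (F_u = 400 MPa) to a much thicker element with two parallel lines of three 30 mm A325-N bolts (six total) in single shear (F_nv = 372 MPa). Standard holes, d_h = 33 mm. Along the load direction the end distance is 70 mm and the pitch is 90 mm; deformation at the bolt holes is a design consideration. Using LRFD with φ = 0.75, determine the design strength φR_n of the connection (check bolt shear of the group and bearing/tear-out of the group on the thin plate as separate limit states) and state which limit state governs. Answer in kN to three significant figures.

Bolt shear: A_b = π·30²/4 = 706.9 mm²; R_n = 372 × 706.9 × 6 × 1 / 1000 = 1578 kN → 0.75 × 1578 = 1180 kN.
Bearing (1.2 l_c t F_u ≤ 2.4 d t F_u): upper limit = 2.4·30·12·400 / 1000 = 345.6 kN.
  Edge l_c = 70 − 33/2 = 53.5 → r_n = 308.2 kN; interior l_c = 90 − 33 = 57 → r_n = 328.3 kN.
  R_n,bearing = 2·308.2 + 4·328.3 = 1930 kN → 0.75 × 1930 = 1450 kN.
Bolt shear governs: 1180 kN.

1180 kN (bolt shear governs)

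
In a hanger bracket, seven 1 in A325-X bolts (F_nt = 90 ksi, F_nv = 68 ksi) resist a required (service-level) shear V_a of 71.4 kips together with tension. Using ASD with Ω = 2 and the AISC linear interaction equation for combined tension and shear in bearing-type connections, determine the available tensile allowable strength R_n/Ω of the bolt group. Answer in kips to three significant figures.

227 kips

A_b = π·1²/4 = 0.7854 in²; f_rv = 71.4 / (7 × 0.7854) = 12.99 ksi.
F'_nt = 1.3 F_nt − (Ω F_nt / F_nv) f_rv = 1.3·90 − (2·90/68)·12.99 = 82.62 ksi, capped at F_nt → F'_nt = 82.62 ksi.
R_n = F'_nt · A_b · n = 82.62 × 0.7854 × 7 = 454.2 kips.
Allowable strength R_n/Ω = 454.2 / 2 = 227 kips.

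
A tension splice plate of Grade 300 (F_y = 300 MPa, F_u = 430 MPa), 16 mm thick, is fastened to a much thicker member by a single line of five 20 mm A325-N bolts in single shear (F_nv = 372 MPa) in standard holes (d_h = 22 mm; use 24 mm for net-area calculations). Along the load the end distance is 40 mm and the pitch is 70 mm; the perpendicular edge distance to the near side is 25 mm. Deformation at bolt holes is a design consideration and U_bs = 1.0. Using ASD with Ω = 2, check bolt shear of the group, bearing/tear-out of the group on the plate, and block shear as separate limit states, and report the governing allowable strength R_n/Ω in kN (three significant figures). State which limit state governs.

292 kN (bolt shear governs)

Bolt shear: A_b = π·20²/4 = 314.2 mm²; R_n = 372 × 314.2 × 5 × 1 / 1000 = 584.3 kN → 584.3 / 2 = 292 kN.
Bearing: edge l_c = 29, r_n = 239.4 kN; interior l_c = 48, r_n = 330.2 kN; R_n = 239.4 + 4·330.2 = 1560 kN → 780 kN.
Block shear: A_gv = 5120, A_nv = 3392, A_nt = 208 mm²; R_n = min(0.6F_uA_nv, 0.6F_yA_gv) + U_bs·F_u·A_nt = 964.6 kN → 482 kN.
Bolt shear governs: 292 kN.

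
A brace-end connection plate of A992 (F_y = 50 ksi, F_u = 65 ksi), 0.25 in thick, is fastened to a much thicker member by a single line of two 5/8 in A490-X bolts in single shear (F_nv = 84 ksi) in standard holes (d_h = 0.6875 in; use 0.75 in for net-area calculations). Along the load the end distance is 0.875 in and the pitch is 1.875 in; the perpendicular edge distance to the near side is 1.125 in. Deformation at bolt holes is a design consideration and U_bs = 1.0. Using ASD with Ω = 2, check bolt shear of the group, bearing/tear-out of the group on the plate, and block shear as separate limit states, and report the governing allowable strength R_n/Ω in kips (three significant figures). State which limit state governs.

14 kips (block shear governs)

Bolt shear: A_b = π·0.625²/4 = 0.3068 in²; R_n = 84 × 0.3068 × 2 × 1 = 51.54 kips → 51.54 / 2 = 25.8 kips.
Bearing: edge l_c = 0.5312, r_n = 10.36 kips; interior l_c = 1.188, r_n = 23.16 kips; R_n = 10.36 + 1·23.16 = 33.52 kips → 16.8 kips.
Block shear: A_gv = 0.6875, A_nv = 0.4062, A_nt = 0.1875 in²; R_n = min(0.6F_uA_nv, 0.6F_yA_gv) + U_bs·F_u·A_nt = 28.03 kips → 14 kips.
Block shear governs: 14 kips.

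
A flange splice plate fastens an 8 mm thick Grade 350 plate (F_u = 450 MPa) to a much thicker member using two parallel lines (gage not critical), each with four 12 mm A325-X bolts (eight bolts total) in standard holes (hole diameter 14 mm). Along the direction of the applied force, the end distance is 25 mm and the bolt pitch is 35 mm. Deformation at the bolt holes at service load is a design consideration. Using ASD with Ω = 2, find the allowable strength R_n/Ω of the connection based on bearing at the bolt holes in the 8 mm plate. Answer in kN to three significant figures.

350 kN

Per bolt r_n = 1.2 l_c t F_u ≤ 2.4 d t F_u; upper limit = 2.4 × 12 × 8 × 450 / 1000 = 103.7 kN.
Edge bolt: l_c = 25 − 14/2 = 18 mm → 1.2 × 18 × 8 × 450 / 1000 = 77.76 → r_n = 77.76 kN.
Interior bolts: l_c = 35 − 14 = 21 mm → 1.2 × 21 × 8 × 450 / 1000 = 90.72 → r_n = 90.72 kN.
R_n = 2 × 77.76 + 6 × 90.72 = 699.8 kN.
Allowable strength R_n/Ω = 699.8 / 2 = 350 kN.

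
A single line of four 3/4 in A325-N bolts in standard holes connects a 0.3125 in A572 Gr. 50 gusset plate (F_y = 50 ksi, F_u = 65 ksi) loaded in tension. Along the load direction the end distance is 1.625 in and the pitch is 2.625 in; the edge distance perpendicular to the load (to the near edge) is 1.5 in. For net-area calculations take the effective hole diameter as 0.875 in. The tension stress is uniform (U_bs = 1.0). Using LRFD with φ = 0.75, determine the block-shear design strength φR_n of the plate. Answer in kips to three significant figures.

Shear plane L_v = 1.625 + 3·2.625 = 9.5 in; A_gv = 9.5 × 0.3125 = 2.969 in².
A_nv = (9.5 − 3.5·0.875) × 0.3125 = 2.012 in².
A_nt = (1.5 − 0.5·0.875) × 0.3125 = 0.332 in².
0.6 F_u A_nv = 78.46 kips; 0.6 F_y A_gv = 89.06 kips → shear rupture governs the shear term.
R_n = 78.46 + 1.0 × 65 × 0.332 = 100 kips.
Design strength φR_n = 0.75 × 100 = 75 kips.

75 kips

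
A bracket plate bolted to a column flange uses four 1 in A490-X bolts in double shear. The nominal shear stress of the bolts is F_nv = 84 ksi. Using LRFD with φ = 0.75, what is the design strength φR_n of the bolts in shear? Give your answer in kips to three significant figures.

396 kips

A_b = π × 1² / 4 = 0.7854 in².
R_n = F_nv · A_b · n · n_s = 84 × 0.7854 × 4 × 2 = 527.8 kips.
Design strength φR_n = 0.75 × 527.8 = 396 kips.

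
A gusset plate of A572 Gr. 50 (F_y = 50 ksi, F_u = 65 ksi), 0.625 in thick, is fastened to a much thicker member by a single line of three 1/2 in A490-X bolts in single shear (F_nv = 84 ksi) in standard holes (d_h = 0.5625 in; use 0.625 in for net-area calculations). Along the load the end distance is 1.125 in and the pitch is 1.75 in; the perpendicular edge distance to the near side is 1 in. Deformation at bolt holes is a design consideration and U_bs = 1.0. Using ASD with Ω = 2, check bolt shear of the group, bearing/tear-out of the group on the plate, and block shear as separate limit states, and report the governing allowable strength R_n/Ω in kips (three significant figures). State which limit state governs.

24.7 kips (bolt shear governs)

Bolt shear: A_b = π·0.5²/4 = 0.1963 in²; R_n = 84 × 0.1963 × 3 × 1 = 49.48 kips → 49.48 / 2 = 24.7 kips.
Bearing: edge l_c = 0.8438, r_n = 41.13 kips; interior l_c = 1.188, r_n = 48.75 kips; R_n = 41.13 + 2·48.75 = 138.6 kips → 69.3 kips.
Block shear: A_gv = 2.891, A_nv = 1.914, A_nt = 0.4297 in²; R_n = min(0.6F_uA_nv, 0.6F_yA_gv) + U_bs·F_u·A_nt = 102.6 kips → 51.3 kips.
Bolt shear governs: 24.7 kips.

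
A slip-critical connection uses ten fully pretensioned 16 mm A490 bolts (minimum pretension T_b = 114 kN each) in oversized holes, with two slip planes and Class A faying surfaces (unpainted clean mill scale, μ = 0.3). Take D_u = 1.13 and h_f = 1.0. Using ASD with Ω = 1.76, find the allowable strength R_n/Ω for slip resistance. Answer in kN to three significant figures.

439 kN

R_n = μ · D_u · h_f · T_b · n_s · n_b = 0.3 × 1.13 × 1.0 × 114 × 2 × 10 = 772.9 kN.
Allowable strength R_n/Ω = 772.9 / 1.76 = 439 kN.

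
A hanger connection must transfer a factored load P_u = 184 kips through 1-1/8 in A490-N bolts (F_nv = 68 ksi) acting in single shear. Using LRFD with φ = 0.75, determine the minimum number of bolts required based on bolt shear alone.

A_b = π·1.125²/4 = 0.994 in².
Per-bolt design strength φR_n = 0.75 × 68 × 0.994 × 1 = 50.69 kips.
n ≥ 184 / 50.69 = 3.63 → use 4 bolts.

4 bolts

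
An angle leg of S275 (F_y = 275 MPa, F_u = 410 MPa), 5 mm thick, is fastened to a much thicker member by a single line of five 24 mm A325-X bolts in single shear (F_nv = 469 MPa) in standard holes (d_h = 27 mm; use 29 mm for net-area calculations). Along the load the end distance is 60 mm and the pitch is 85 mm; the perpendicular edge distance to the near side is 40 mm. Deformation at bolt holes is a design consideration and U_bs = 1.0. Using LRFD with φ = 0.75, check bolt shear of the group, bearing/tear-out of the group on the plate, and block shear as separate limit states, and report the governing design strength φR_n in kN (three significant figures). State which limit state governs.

Bolt shear: A_b = π·24²/4 = 452.4 mm²; R_n = 469 × 452.4 × 5 × 1 / 1000 = 1061 kN → 0.75 × 1061 = 796 kN.
Bearing: edge l_c = 46.5, r_n = 114.4 kN; interior l_c = 58, r_n = 118.1 kN; R_n = 114.4 + 4·118.1 = 586.7 kN → 440 kN.
Block shear: A_gv = 2000, A_nv = 1348, A_nt = 127.5 mm²; R_n = min(0.6F_uA_nv, 0.6F_yA_gv) + U_bs·F_u·A_nt = 382.3 kN → 287 kN.
Block shear governs: 287 kN.

287 kN (block shear governs)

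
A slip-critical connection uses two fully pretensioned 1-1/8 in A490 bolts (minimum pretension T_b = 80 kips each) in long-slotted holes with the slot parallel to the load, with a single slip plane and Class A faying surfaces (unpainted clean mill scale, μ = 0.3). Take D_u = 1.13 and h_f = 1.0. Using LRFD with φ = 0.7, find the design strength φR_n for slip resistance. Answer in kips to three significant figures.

R_n = μ · D_u · h_f · T_b · n_s · n_b = 0.3 × 1.13 × 1.0 × 80 × 1 × 2 = 54.24 kips.
Design strength φR_n = 0.7 × 54.24 = 38 kips.

38 kips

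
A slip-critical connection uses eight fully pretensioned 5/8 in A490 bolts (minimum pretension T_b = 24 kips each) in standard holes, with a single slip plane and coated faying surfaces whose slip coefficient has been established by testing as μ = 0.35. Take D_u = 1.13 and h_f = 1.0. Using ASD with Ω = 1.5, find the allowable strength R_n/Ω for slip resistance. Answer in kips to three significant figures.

50.6 kips

R_n = μ · D_u · h_f · T_b · n_s · n_b = 0.35 × 1.13 × 1.0 × 24 × 1 × 8 = 75.94 kips.
Allowable strength R_n/Ω = 75.94 / 1.5 = 50.6 kips.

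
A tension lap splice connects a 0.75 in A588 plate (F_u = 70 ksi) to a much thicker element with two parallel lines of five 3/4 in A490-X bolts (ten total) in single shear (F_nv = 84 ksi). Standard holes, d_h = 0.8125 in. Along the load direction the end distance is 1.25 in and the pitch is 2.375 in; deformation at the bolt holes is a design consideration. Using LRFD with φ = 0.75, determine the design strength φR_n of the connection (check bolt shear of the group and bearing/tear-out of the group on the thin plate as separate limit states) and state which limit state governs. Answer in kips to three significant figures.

278 kips (bolt shear governs)

Bolt shear: A_b = π·0.75²/4 = 0.4418 in²; R_n = 84 × 0.4418 × 10 × 1 = 371.1 kips → 0.75 × 371.1 = 278 kips.
Bearing (1.2 l_c t F_u ≤ 2.4 d t F_u): upper limit = 2.4·0.75·0.75·70 = 94.5 kips.
  Edge l_c = 1.25 − 0.8125/2 = 0.8438 → r_n = 53.16 kips; interior l_c = 2.375 − 0.8125 = 1.562 → r_n = 94.5 kips.
  R_n,bearing = 2·53.16 + 8·94.5 = 862.3 kips → 0.75 × 862.3 = 647 kips.
Bolt shear governs: 278 kips.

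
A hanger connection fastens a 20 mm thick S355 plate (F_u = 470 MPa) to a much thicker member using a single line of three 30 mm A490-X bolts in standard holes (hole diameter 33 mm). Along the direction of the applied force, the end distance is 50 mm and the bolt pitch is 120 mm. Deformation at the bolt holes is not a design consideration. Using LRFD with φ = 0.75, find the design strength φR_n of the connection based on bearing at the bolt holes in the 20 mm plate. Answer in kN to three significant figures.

Per bolt r_n = 1.5 l_c t F_u ≤ 3.0 d t F_u; upper limit = 3.0 × 30 × 20 × 470 / 1000 = 846 kN.
Edge bolt: l_c = 50 − 33/2 = 33.5 mm → 1.5 × 33.5 × 20 × 470 / 1000 = 472.4 → r_n = 472.4 kN.
Interior bolts: l_c = 120 − 33 = 87 mm → 1.5 × 87 × 20 × 470 / 1000 = 1227 → r_n = 846 kN.
R_n = 1 × 472.4 + 2 × 846 = 2164 kN.
Design strength φR_n = 0.75 × 2164 = 1620 kN.

1620 kN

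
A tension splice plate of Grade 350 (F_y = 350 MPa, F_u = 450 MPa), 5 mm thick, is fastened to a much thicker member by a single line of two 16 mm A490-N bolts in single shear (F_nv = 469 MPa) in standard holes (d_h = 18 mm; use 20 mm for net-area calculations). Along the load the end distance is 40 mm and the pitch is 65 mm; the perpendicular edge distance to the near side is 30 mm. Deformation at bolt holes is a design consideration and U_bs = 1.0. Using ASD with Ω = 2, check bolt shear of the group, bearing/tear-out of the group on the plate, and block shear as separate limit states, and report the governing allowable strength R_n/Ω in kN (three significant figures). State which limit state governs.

73.1 kN (block shear governs)

Bolt shear: A_b = π·16²/4 = 201.1 mm²; R_n = 469 × 201.1 × 2 × 1 / 1000 = 188.6 kN → 188.6 / 2 = 94.3 kN.
Bearing: edge l_c = 31, r_n = 83.7 kN; interior l_c = 47, r_n = 86.4 kN; R_n = 83.7 + 1·86.4 = 170.1 kN → 85 kN.
Block shear: A_gv = 525, A_nv = 375, A_nt = 100 mm²; R_n = min(0.6F_uA_nv, 0.6F_yA_gv) + U_bs·F_u·A_nt = 146.2 kN → 73.1 kN.
Block shear governs: 73.1 kN.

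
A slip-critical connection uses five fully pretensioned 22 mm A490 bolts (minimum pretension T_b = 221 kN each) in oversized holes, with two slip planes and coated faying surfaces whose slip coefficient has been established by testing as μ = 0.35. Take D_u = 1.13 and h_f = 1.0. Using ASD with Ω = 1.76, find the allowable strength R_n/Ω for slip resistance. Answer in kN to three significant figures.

R_n = μ · D_u · h_f · T_b · n_s · n_b = 0.35 × 1.13 × 1.0 × 221 × 2 × 5 = 874.1 kN.
Allowable strength R_n/Ω = 874.1 / 1.76 = 497 kN.

497 kN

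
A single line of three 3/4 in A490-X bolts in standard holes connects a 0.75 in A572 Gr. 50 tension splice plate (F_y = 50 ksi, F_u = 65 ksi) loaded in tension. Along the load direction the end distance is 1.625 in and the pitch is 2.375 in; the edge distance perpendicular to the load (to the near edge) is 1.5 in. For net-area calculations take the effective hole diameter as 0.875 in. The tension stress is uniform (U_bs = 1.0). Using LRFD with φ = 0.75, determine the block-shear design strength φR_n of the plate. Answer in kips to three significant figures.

Shear plane L_v = 1.625 + 2·2.375 = 6.375 in; A_gv = 6.375 × 0.75 = 4.781 in².
A_nv = (6.375 − 2.5·0.875) × 0.75 = 3.141 in².
A_nt = (1.5 − 0.5·0.875) × 0.75 = 0.7969 in².
0.6 F_u A_nv = 122.5 kips; 0.6 F_y A_gv = 143.4 kips → shear rupture governs the shear term.
R_n = 122.5 + 1.0 × 65 × 0.7969 = 174.3 kips.
Design strength φR_n = 0.75 × 174.3 = 131 kips.

131 kips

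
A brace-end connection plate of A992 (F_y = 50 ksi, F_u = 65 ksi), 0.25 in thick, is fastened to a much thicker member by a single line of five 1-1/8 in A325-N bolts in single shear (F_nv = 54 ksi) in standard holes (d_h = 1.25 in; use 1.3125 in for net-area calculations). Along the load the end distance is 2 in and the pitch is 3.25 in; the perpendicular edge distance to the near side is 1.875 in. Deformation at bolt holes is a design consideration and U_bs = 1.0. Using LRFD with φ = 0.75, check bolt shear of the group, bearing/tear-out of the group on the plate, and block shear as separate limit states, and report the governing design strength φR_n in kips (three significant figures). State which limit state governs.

81.4 kips (block shear governs)

Bolt shear: A_b = π·1.125²/4 = 0.994 in²; R_n = 54 × 0.994 × 5 × 1 = 268.4 kips → 0.75 × 268.4 = 201 kips.
Bearing: edge l_c = 1.375, r_n = 26.81 kips; interior l_c = 2, r_n = 39 kips; R_n = 26.81 + 4·39 = 182.8 kips → 137 kips.
Block shear: A_gv = 3.75, A_nv = 2.273, A_nt = 0.3047 in²; R_n = min(0.6F_uA_nv, 0.6F_yA_gv) + U_bs·F_u·A_nt = 108.5 kips → 81.4 kips.
Block shear governs: 81.4 kips.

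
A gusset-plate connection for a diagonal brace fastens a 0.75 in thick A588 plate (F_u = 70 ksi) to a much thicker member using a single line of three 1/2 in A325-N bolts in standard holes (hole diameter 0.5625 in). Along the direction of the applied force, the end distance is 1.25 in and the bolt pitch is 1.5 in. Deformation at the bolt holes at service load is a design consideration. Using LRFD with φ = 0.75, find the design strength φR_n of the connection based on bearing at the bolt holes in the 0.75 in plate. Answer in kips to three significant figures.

Per bolt r_n = 1.2 l_c t F_u ≤ 2.4 d t F_u; upper limit = 2.4 × 0.5 × 0.75 × 70 = 63 kips.
Edge bolt: l_c = 1.25 − 0.5625/2 = 0.9688 in → 1.2 × 0.9688 × 0.75 × 70 = 61.03 → r_n = 61.03 kips.
Interior bolts: l_c = 1.5 − 0.5625 = 0.9375 in → 1.2 × 0.9375 × 0.75 × 70 = 59.06 → r_n = 59.06 kips.
R_n = 1 × 61.03 + 2 × 59.06 = 179.2 kips.
Design strength φR_n = 0.75 × 179.2 = 134 kips.

134 kips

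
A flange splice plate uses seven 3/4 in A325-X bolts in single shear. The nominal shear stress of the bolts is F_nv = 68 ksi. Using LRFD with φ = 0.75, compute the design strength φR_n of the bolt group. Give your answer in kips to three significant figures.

158 kips

A_b = π × 0.75² / 4 = 0.4418 in².
R_n = F_nv · A_b · n · n_s = 68 × 0.4418 × 7 × 1 = 210.3 kips.
Design strength φR_n = 0.75 × 210.3 = 158 kips.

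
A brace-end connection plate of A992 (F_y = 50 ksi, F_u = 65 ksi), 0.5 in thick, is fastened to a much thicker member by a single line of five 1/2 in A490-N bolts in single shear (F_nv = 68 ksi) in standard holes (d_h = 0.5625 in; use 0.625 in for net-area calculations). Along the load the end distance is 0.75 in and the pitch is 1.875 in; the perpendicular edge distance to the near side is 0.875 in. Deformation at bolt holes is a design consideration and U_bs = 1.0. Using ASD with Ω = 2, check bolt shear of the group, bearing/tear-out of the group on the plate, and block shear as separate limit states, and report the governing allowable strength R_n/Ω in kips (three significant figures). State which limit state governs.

Bolt shear: A_b = π·0.5²/4 = 0.1963 in²; R_n = 68 × 0.1963 × 5 × 1 = 66.76 kips → 66.76 / 2 = 33.4 kips.
Bearing: edge l_c = 0.4688, r_n = 18.28 kips; interior l_c = 1.312, r_n = 39 kips; R_n = 18.28 + 4·39 = 174.3 kips → 87.1 kips.
Block shear: A_gv = 4.125, A_nv = 2.719, A_nt = 0.2812 in²; R_n = min(0.6F_uA_nv, 0.6F_yA_gv) + U_bs·F_u·A_nt = 124.3 kips → 62.2 kips.
Bolt shear governs: 33.4 kips.

33.4 kips (bolt shear governs)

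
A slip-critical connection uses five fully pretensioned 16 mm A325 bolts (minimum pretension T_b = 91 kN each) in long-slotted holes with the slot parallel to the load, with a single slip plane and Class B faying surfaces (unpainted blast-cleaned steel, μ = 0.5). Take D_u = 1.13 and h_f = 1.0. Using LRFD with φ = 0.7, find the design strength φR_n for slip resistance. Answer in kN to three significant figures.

R_n = μ · D_u · h_f · T_b · n_s · n_b = 0.5 × 1.13 × 1.0 × 91 × 1 × 5 = 257.1 kN.
Design strength φR_n = 0.7 × 257.1 = 180 kN.

180 kN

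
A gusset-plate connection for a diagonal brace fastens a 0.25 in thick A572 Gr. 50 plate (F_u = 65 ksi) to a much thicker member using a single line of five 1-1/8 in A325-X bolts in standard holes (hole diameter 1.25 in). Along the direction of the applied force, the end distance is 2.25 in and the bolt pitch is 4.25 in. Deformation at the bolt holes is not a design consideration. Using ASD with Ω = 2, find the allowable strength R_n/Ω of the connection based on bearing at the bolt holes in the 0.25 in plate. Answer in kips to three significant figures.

Per bolt r_n = 1.5 l_c t F_u ≤ 3.0 d t F_u; upper limit = 3.0 × 1.125 × 0.25 × 65 = 54.84 kips.
Edge bolt: l_c = 2.25 − 1.25/2 = 1.625 in → 1.5 × 1.625 × 0.25 × 65 = 39.61 → r_n = 39.61 kips.
Interior bolts: l_c = 4.25 − 1.25 = 3 in → 1.5 × 3 × 0.25 × 65 = 73.12 → r_n = 54.84 kips.
R_n = 1 × 39.61 + 4 × 54.84 = 259 kips.
Allowable strength R_n/Ω = 259 / 2 = 129 kips.

129 kips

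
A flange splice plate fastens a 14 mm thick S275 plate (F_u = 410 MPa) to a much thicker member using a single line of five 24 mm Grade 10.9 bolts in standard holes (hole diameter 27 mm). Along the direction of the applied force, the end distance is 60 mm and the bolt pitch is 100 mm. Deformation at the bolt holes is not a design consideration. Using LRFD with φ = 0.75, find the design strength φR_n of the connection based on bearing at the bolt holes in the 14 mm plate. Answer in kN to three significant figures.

1540 kN

Per bolt r_n = 1.5 l_c t F_u ≤ 3.0 d t F_u; upper limit = 3.0 × 24 × 14 × 410 / 1000 = 413.3 kN.
Edge bolt: l_c = 60 − 27/2 = 46.5 mm → 1.5 × 46.5 × 14 × 410 / 1000 = 400.4 → r_n = 400.4 kN.
Interior bolts: l_c = 100 − 27 = 73 mm → 1.5 × 73 × 14 × 410 / 1000 = 628.5 → r_n = 413.3 kN.
R_n = 1 × 400.4 + 4 × 413.3 = 2053 kN.
Design strength φR_n = 0.75 × 2053 = 1540 kN.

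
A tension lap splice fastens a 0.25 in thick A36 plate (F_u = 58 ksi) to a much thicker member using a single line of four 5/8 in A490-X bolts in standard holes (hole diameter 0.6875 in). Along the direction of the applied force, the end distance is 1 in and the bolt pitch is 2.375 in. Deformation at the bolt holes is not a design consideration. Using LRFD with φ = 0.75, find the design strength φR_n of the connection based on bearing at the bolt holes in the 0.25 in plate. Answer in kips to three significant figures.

71.9 kips

Per bolt r_n = 1.5 l_c t F_u ≤ 3.0 d t F_u; upper limit = 3.0 × 0.625 × 0.25 × 58 = 27.19 kips.
Edge bolt: l_c = 1 − 0.6875/2 = 0.6562 in → 1.5 × 0.6562 × 0.25 × 58 = 14.27 → r_n = 14.27 kips.
Interior bolts: l_c = 2.375 − 0.6875 = 1.688 in → 1.5 × 1.688 × 0.25 × 58 = 36.7 → r_n = 27.19 kips.
R_n = 1 × 14.27 + 3 × 27.19 = 95.84 kips.
Design strength φR_n = 0.75 × 95.84 = 71.9 kips.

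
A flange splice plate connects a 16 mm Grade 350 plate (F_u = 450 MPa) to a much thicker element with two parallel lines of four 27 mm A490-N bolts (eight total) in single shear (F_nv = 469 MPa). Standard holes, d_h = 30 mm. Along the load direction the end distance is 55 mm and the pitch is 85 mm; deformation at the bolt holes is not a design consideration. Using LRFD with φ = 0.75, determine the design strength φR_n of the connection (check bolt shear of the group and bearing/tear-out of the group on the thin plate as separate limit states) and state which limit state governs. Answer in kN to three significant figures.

Bolt shear: A_b = π·27²/4 = 572.6 mm²; R_n = 469 × 572.6 × 8 × 1 / 1000 = 2148 kN → 0.75 × 2148 = 1610 kN.
Bearing (1.5 l_c t F_u ≤ 3.0 d t F_u): upper limit = 3.0·27·16·450 / 1000 = 583.2 kN.
  Edge l_c = 55 − 30/2 = 40 → r_n = 432 kN; interior l_c = 85 − 30 = 55 → r_n = 583.2 kN.
  R_n,bearing = 2·432 + 6·583.2 = 4363 kN → 0.75 × 4363 = 3270 kN.
Bolt shear governs: 1610 kN.

1610 kN (bolt shear governs)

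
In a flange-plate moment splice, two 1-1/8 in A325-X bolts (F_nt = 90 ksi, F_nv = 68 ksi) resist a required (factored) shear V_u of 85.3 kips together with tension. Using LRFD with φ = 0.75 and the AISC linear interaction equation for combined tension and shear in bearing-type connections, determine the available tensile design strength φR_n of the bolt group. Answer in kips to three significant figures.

61.6 kips

A_b = π·1.125²/4 = 0.994 in²; f_rv = 85.3 / (2 × 0.994) = 42.91 ksi.
F'_nt = 1.3 F_nt − (F_nt / φF_nv) f_rv = 1.3·90 − (90/(0.75·68))·42.91 = 41.28 ksi, capped at F_nt → F'_nt = 41.28 ksi.
R_n = F'_nt · A_b · n = 41.28 × 0.994 × 2 = 82.07 kips.
Design strength φR_n = 0.75 × 82.07 = 61.6 kips.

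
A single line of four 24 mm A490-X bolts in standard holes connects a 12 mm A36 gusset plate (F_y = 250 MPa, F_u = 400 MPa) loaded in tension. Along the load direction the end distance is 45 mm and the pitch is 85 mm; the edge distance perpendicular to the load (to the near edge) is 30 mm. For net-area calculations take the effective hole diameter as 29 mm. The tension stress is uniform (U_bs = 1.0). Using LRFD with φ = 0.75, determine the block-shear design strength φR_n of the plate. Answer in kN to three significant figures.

461 kN

Shear plane L_v = 45 + 3·85 = 300 mm; A_gv = 300 × 12 = 3600 mm².
A_nv = (300 − 3.5·29) × 12 = 2382 mm².
A_nt = (30 − 0.5·29) × 12 = 186 mm².
0.6 F_u A_nv = 571.7 kN; 0.6 F_y A_gv = 540 kN → shear yielding governs the shear term.
R_n = 540 + 1.0 × 400 × 186 / 1000 = 614.4 kN.
Design strength φR_n = 0.75 × 614.4 = 461 kN.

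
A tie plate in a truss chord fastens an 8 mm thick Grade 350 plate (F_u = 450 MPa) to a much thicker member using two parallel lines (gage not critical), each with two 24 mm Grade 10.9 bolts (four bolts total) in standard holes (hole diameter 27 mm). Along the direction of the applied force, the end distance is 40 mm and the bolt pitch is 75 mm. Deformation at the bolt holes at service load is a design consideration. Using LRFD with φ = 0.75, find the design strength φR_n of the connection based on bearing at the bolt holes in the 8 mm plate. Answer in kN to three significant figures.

483 kN

Per bolt r_n = 1.2 l_c t F_u ≤ 2.4 d t F_u; upper limit = 2.4 × 24 × 8 × 450 / 1000 = 207.4 kN.
Edge bolt: l_c = 40 − 27/2 = 26.5 mm → 1.2 × 26.5 × 8 × 450 / 1000 = 114.5 → r_n = 114.5 kN.
Interior bolts: l_c = 75 − 27 = 48 mm → 1.2 × 48 × 8 × 450 / 1000 = 207.4 → r_n = 207.4 kN.
R_n = 2 × 114.5 + 2 × 207.4 = 643.7 kN.
Design strength φR_n = 0.75 × 643.7 = 483 kN.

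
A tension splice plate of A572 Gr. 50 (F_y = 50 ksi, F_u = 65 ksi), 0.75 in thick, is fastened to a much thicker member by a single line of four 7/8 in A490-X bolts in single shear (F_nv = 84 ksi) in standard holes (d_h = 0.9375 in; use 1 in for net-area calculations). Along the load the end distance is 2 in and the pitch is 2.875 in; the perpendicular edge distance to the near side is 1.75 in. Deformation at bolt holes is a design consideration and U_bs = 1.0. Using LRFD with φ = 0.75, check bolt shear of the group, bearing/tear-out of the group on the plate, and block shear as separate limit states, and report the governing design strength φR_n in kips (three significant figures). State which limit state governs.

152 kips (bolt shear governs)

Bolt shear: A_b = π·0.875²/4 = 0.6013 in²; R_n = 84 × 0.6013 × 4 × 1 = 202 kips → 0.75 × 202 = 152 kips.
Bearing: edge l_c = 1.531, r_n = 89.58 kips; interior l_c = 1.938, r_n = 102.4 kips; R_n = 89.58 + 3·102.4 = 396.7 kips → 298 kips.
Block shear: A_gv = 7.969, A_nv = 5.344, A_nt = 0.9375 in²; R_n = min(0.6F_uA_nv, 0.6F_yA_gv) + U_bs·F_u·A_nt = 269.3 kips → 202 kips.
Bolt shear governs: 152 kips.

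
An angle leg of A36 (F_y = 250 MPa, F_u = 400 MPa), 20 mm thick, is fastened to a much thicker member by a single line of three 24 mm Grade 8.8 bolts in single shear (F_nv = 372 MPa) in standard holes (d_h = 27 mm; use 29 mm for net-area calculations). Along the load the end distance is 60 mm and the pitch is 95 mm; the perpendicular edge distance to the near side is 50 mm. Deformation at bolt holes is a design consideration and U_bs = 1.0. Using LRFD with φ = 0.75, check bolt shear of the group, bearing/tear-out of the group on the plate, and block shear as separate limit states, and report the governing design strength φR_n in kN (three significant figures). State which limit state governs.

Bolt shear: A_b = π·24²/4 = 452.4 mm²; R_n = 372 × 452.4 × 3 × 1 / 1000 = 504.9 kN → 0.75 × 504.9 = 379 kN.
Bearing: edge l_c = 46.5, r_n = 446.4 kN; interior l_c = 68, r_n = 460.8 kN; R_n = 446.4 + 2·460.8 = 1368 kN → 1030 kN.
Block shear: A_gv = 5000, A_nv = 3550, A_nt = 710 mm²; R_n = min(0.6F_uA_nv, 0.6F_yA_gv) + U_bs·F_u·A_nt = 1034 kN → 776 kN.
Bolt shear governs: 379 kN.

379 kN (bolt shear governs)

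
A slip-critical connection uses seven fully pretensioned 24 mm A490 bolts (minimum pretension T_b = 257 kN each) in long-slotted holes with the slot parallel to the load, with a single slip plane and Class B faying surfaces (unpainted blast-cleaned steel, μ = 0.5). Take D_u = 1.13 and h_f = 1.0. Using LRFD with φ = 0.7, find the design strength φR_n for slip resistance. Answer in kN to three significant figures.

712 kN

R_n = μ · D_u · h_f · T_b · n_s · n_b = 0.5 × 1.13 × 1.0 × 257 × 1 × 7 = 1016 kN.
Design strength φR_n = 0.7 × 1016 = 712 kN.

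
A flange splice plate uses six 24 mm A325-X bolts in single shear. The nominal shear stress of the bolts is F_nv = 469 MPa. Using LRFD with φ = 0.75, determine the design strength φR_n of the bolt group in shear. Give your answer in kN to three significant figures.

A_b = π × 24² / 4 = 452.4 mm².
R_n = F_nv · A_b · n · n_s = 469 × 452.4 × 6 × 1 / 1000 = 1273 kN.
Design strength φR_n = 0.75 × 1273 = 955 kN.

955 kN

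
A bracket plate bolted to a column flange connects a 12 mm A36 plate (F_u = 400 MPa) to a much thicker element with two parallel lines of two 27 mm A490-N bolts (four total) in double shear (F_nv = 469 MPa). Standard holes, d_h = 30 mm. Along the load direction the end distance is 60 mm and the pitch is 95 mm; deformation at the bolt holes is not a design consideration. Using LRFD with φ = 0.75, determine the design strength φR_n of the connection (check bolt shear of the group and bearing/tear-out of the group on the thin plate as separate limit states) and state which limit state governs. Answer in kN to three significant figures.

Bolt shear: A_b = π·27²/4 = 572.6 mm²; R_n = 469 × 572.6 × 4 × 2 / 1000 = 2148 kN → 0.75 × 2148 = 1610 kN.
Bearing (1.5 l_c t F_u ≤ 3.0 d t F_u): upper limit = 3.0·27·12·400 / 1000 = 388.8 kN.
  Edge l_c = 60 − 30/2 = 45 → r_n = 324 kN; interior l_c = 95 − 30 = 65 → r_n = 388.8 kN.
  R_n,bearing = 2·324 + 2·388.8 = 1426 kN → 0.75 × 1426 = 1070 kN.
Bearing governs: 1070 kN.

1070 kN (bearing governs)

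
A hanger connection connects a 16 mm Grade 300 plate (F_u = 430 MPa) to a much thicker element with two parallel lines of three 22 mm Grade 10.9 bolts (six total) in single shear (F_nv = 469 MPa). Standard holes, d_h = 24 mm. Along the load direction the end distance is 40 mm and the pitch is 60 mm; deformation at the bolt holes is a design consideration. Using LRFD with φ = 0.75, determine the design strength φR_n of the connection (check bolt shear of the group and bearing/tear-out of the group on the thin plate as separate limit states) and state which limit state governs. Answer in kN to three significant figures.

Bolt shear: A_b = π·22²/4 = 380.1 mm²; R_n = 469 × 380.1 × 6 × 1 / 1000 = 1070 kN → 0.75 × 1070 = 802 kN.
Bearing (1.2 l_c t F_u ≤ 2.4 d t F_u): upper limit = 2.4·22·16·430 / 1000 = 363.3 kN.
  Edge l_c = 40 − 24/2 = 28 → r_n = 231.2 kN; interior l_c = 60 − 24 = 36 → r_n = 297.2 kN.
  R_n,bearing = 2·231.2 + 4·297.2 = 1651 kN → 0.75 × 1651 = 1240 kN.
Bolt shear governs: 802 kN.

802 kN (bolt shear governs)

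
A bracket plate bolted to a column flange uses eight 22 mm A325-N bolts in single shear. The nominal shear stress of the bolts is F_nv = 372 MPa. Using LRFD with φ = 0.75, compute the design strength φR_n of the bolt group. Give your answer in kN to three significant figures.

A_b = π × 22² / 4 = 380.1 mm².
R_n = F_nv · A_b · n · n_s = 372 × 380.1 × 8 × 1 / 1000 = 1131 kN.
Design strength φR_n = 0.75 × 1131 = 848 kN.

848 kN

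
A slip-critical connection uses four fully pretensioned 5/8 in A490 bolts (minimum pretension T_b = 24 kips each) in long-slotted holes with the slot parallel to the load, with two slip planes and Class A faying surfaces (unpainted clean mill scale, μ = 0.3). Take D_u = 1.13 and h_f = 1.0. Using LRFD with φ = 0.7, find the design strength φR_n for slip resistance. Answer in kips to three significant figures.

R_n = μ · D_u · h_f · T_b · n_s · n_b = 0.3 × 1.13 × 1.0 × 24 × 2 × 4 = 65.09 kips.
Design strength φR_n = 0.7 × 65.09 = 45.6 kips.

45.6 kips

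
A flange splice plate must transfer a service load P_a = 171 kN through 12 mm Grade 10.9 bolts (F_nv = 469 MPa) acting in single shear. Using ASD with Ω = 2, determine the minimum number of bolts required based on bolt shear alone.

A_b = π·12²/4 = 113.1 mm².
Per-bolt allowable strength R_n/Ω = 469 × 113.1 × 1 / 1000 / 2 = 26.52 kN.
n ≥ 171 / 26.52 = 6.448 → use 7 bolts.

7 bolts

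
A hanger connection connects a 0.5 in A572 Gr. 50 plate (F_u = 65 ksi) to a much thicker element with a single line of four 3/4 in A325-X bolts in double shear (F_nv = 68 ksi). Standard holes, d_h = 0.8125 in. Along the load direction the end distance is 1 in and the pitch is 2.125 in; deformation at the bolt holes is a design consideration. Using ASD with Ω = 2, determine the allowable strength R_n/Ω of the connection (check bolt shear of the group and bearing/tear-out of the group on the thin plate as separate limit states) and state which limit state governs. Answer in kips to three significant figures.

Bolt shear: A_b = π·0.75²/4 = 0.4418 in²; R_n = 68 × 0.4418 × 4 × 2 = 240.3 kips → 240.3 / 2 = 120 kips.
Bearing (1.2 l_c t F_u ≤ 2.4 d t F_u): upper limit = 2.4·0.75·0.5·65 = 58.5 kips.
  Edge l_c = 1 − 0.8125/2 = 0.5938 → r_n = 23.16 kips; interior l_c = 2.125 − 0.8125 = 1.312 → r_n = 51.19 kips.
  R_n,bearing = 1·23.16 + 3·51.19 = 176.7 kips → 176.7 / 2 = 88.4 kips.
Bearing governs: 88.4 kips.

88.4 kips (bearing governs)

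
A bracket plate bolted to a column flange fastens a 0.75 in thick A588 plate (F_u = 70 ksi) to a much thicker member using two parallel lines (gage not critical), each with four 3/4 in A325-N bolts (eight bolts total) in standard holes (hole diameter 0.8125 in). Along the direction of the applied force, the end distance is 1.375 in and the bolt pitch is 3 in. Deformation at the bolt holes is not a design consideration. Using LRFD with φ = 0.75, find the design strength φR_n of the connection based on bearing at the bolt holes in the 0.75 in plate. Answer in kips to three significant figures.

Per bolt r_n = 1.5 l_c t F_u ≤ 3.0 d t F_u; upper limit = 3.0 × 0.75 × 0.75 × 70 = 118.1 kips.
Edge bolt: l_c = 1.375 − 0.8125/2 = 0.9688 in → 1.5 × 0.9688 × 0.75 × 70 = 76.29 → r_n = 76.29 kips.
Interior bolts: l_c = 3 − 0.8125 = 2.188 in → 1.5 × 2.188 × 0.75 × 70 = 172.3 → r_n = 118.1 kips.
R_n = 2 × 76.29 + 6 × 118.1 = 861.3 kips.
Design strength φR_n = 0.75 × 861.3 = 646 kips.

646 kips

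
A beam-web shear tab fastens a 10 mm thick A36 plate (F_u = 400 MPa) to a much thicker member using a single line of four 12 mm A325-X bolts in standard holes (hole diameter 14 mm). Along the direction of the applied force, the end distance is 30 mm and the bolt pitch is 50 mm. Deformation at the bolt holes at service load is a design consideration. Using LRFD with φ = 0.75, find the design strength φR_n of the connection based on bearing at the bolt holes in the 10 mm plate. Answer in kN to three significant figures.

Per bolt r_n = 1.2 l_c t F_u ≤ 2.4 d t F_u; upper limit = 2.4 × 12 × 10 × 400 / 1000 = 115.2 kN.
Edge bolt: l_c = 30 − 14/2 = 23 mm → 1.2 × 23 × 10 × 400 / 1000 = 110.4 → r_n = 110.4 kN.
Interior bolts: l_c = 50 − 14 = 36 mm → 1.2 × 36 × 10 × 400 / 1000 = 172.8 → r_n = 115.2 kN.
R_n = 1 × 110.4 + 3 × 115.2 = 456 kN.
Design strength φR_n = 0.75 × 456 = 342 kN.

342 kN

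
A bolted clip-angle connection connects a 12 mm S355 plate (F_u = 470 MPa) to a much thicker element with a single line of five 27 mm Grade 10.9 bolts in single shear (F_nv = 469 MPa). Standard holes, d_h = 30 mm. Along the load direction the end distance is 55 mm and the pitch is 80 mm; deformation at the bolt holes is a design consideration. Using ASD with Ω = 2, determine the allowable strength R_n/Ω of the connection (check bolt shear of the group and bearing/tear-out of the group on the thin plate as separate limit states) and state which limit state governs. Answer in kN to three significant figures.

671 kN (bolt shear governs)

Bolt shear: A_b = π·27²/4 = 572.6 mm²; R_n = 469 × 572.6 × 5 × 1 / 1000 = 1343 kN → 1343 / 2 = 671 kN.
Bearing (1.2 l_c t F_u ≤ 2.4 d t F_u): upper limit = 2.4·27·12·470 / 1000 = 365.5 kN.
  Edge l_c = 55 − 30/2 = 40 → r_n = 270.7 kN; interior l_c = 80 − 30 = 50 → r_n = 338.4 kN.
  R_n,bearing = 1·270.7 + 4·338.4 = 1624 kN → 1624 / 2 = 812 kN.
Bolt shear governs: 671 kN.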